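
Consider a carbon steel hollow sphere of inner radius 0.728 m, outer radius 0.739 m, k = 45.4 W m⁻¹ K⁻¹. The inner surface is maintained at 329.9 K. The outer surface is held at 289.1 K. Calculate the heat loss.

Q = 4πk·ΔT/(1/r₁ − 1/r₂) = 4π × 45.4 × 40.8 / (1/0.728 − 1/0.739) = 1.14×10^6 W

Q = 1140 kW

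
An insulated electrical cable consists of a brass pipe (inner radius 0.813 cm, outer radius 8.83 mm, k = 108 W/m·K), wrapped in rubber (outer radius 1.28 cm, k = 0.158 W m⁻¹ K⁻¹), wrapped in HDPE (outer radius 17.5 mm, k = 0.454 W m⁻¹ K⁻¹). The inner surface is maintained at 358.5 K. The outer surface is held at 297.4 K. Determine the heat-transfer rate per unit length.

Series thermal resistances, inner to outer:
  R'_brass = ln(0.00883/0.00813)/(2πk) = 0.08259/(2π·108) = 1.217×10^-4 m·K/W
  R'_rubber = ln(0.0128/0.00883)/(2πk) = 0.3713/(2π·0.158) = 0.3740 m·K/W
  R'_HDPE = ln(0.0175/0.0128)/(2πk) = 0.3128/(2π·0.454) = 0.1096 m·K/W
ΣR = 1.217×10^-4 + 0.3740 + 0.1096 = 0.4837 m·K/W
Q' = ΔT/ΣR = (358.5 K − 297.4 K)/0.4837 = 126 W/m

Q' = 126 W/m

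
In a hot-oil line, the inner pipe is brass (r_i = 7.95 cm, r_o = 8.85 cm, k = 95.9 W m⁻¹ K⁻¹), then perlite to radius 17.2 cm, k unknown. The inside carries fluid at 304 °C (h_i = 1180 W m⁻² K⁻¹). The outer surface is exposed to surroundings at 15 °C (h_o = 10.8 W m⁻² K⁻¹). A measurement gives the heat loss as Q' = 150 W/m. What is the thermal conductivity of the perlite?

k = 0.0575 W/m·K

ΣR = ΔT/Q' = |304 − 15|/150 = 1.927 m·K/W
Known resistances:
  R'_conv,in = 1/(2πr h) = 1/(2π·0.0795·1180) = 0.001697 m·K/W
  R'_brass = ln(0.0885/0.0795)/(2πk) = 0.1072/(2π·95.9) = 1.780×10^-4 m·K/W
  R'_conv,out = 1/(2πr h) = 1/(2π·0.172·10.8) = 0.08568 m·K/W
R_perlite = ΣR − ΣR_known = 1.927 − 0.08756 = 1.839 m·K/W
ln(r₂/r₁)/(2πk) = 1.839 ⇒ k = 0.6645/(2π·1.839) = 0.0575 W/m·K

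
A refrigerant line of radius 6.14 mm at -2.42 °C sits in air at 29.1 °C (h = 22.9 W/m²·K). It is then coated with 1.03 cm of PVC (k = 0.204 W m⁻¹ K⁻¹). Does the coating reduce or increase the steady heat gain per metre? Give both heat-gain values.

reduces: 27.8 → 26.5 W/m

Critical radius for a cylinder: r_cr = k/h = 0.00891 m = 0.891 cm.
Outer radius after coating: r₂ = 0.00614 + 0.0103 = 0.01644 m.
r₁ < r_cr < r₂: heat gain rises to a maximum at r_cr then falls. Whether the coating helps depends on whether Q(r₂) has dropped back below Q(r₁).
Bare: R = 1/(2πr₁h) = 1.132 m·K/W; Q = 31.52/1.132 = 27.8 W/m.
Coated: R = R_cond + R_conv = 1.191 m·K/W; Q = 31.52/1.191 = 26.5 W/m.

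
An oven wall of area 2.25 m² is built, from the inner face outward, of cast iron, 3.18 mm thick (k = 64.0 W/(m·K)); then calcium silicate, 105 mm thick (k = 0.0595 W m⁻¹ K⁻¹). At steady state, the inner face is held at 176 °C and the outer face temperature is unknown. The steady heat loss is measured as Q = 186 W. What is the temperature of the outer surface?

T_out = 30.1 °C

Series resistances:
  R_cast iron = L/(kA) = 0.00318/(64.0·2.25) = 2.208×10^-5 K/W
  R_calcium silicate = L/(kA) = 0.105/(0.0595·2.25) = 0.7843 K/W
ΣR = 0.7843 K/W
ΔT = Q·ΣR = 186 × 0.7843 = 145.9 K
Heat flows outward, so T_out = T_in − ΔT = 176 − 145.9 = 30.1 °C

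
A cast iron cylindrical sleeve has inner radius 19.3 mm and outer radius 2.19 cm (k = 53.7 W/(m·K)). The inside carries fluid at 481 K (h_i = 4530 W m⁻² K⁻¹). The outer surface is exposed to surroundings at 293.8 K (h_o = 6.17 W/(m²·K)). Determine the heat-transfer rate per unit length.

Q' = 159 W/m

Resistance network (inner→outer):
  R'_conv,in = 1/(2πr h) = 1/(2π·0.0193·4530) = 0.001820 m·K/W
  R'_cast iron = ln(0.0219/0.0193)/(2πk) = 0.1264/(2π·53.7) = 3.746×10^-4 m·K/W
  R'_conv,out = 1/(2πr h) = 1/(2π·0.0219·6.17) = 1.178 m·K/W
ΣR = 0.001820 + 3.746×10^-4 + 1.178 = 1.180 m·K/W
Q' = ΔT/ΣR = (481 K − 293.8 K)/1.180 = 159 W/m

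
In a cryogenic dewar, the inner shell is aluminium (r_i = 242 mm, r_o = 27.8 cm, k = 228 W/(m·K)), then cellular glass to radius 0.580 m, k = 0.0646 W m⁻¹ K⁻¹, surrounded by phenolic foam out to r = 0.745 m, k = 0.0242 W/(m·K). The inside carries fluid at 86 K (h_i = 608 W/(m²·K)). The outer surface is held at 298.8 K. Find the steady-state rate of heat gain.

Q = 59.7 W

Series thermal resistances, inner to outer:
  R_conv,in = 1/(4πr²h) = 1/(4π·0.242²·608) = 0.002235 K/W
  R_aluminium = (1/0.242 − 1/0.278)/(4πk) = 0.5351/(4π·228) = 1.868×10^-4 K/W
  R_cellular glass = (1/0.278 − 1/0.580)/(4πk) = 1.873/(4π·0.0646) = 2.307 K/W
  R_phenolic foam = (1/0.580 − 1/0.745)/(4πk) = 0.3819/(4π·0.0242) = 1.256 K/W
ΣR = 0.002235 + 1.868×10^-4 + 2.307 + 1.256 = 3.565 K/W
Q = ΔT/ΣR = (86 K − 298.8 K)/3.565 = -59.7 W
(Negative Q ⇒ heat flows inward; heat gain = 59.7 W.)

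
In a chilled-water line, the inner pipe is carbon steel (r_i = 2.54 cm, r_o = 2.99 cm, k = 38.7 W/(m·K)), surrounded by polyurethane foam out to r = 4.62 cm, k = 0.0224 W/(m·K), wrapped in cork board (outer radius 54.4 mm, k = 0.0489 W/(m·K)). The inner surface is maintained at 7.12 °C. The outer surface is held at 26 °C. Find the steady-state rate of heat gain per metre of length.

Q' = 5.21 W/m

Treat each layer as a resistance in series:
  R'_carbon steel = ln(0.0299/0.0254)/(2πk) = 0.1631/(2π·38.7) = 6.708×10^-4 m·K/W
  R'_polyurethane foam = ln(0.0462/0.0299)/(2πk) = 0.4351/(2π·0.0224) = 3.092 m·K/W
  R'_cork board = ln(0.0544/0.0462)/(2πk) = 0.1634/(2π·0.0489) = 0.5318 m·K/W
ΣR = 6.708×10^-4 + 3.092 + 0.5318 = 3.624 m·K/W
Q' = ΔT/ΣR = (7.12 °C − 26 °C)/3.624 = -5.21 W/m
(Negative Q' ⇒ heat flows inward; heat gain = 5.21 W/m.)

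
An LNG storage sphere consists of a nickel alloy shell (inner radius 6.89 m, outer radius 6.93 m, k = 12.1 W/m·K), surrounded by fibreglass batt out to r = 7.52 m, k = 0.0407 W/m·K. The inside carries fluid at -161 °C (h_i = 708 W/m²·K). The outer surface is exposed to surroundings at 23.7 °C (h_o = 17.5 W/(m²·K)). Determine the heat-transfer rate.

Q = 8.31 kW

Treat each layer as a resistance in series:
  R_conv,in = 1/(4πr²h) = 1/(4π·6.89²·708) = 2.368×10^-6 K/W
  R_nickel alloy = (1/6.89 − 1/6.93)/(4πk) = 8.377×10^-4/(4π·12.1) = 5.510×10^-6 K/W
  R_fibreglass batt = (1/6.93 − 1/7.52)/(4πk) = 0.01132/(4π·0.0407) = 0.02214 K/W
  R_conv,out = 1/(4πr²h) = 1/(4π·7.52²·17.5) = 8.041×10^-5 K/W
ΣR = 2.368×10^-6 + 5.510×10^-6 + 0.02214 + 8.041×10^-5 = 0.02223 K/W
Q = ΔT/ΣR = (-161 °C − 23.7 °C)/0.02223 = -8310 W
(Negative Q ⇒ heat flows inward; heat gain = 8310 W.)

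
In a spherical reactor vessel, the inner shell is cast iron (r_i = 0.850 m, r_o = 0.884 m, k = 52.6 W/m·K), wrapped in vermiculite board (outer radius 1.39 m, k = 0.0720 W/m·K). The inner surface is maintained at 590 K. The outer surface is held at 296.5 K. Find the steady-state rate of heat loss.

Q = 645 W

Resistance network (inner→outer):
  R_cast iron = (1/0.850 − 1/0.884)/(4πk) = 0.04525/(4π·52.6) = 6.846×10^-5 K/W
  R_vermiculite board = (1/0.884 − 1/1.39)/(4πk) = 0.4118/(4π·0.0720) = 0.4551 K/W
ΣR = 6.846×10^-5 + 0.4551 = 0.4552 K/W
Q = ΔT/ΣR = (590 K − 296.5 K)/0.4552 = 645 W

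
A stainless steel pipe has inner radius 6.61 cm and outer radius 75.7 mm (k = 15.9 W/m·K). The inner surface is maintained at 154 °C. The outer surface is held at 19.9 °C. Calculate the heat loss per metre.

Q' = 2πk·ΔT/ln(r₂/r₁) = 2π × 15.9 × 134.1 / ln(0.0757/0.0661) = 98800 W/m

Q' = 98800 W/m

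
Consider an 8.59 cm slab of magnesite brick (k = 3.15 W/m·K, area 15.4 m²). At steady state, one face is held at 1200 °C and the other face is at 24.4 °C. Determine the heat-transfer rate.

Q = kA·ΔT/L = 3.15 × 15.4 × |1200 °C − 24.4 °C| / 0.0859 = 6.64×10^5 W

Q = 6.64×10^5 W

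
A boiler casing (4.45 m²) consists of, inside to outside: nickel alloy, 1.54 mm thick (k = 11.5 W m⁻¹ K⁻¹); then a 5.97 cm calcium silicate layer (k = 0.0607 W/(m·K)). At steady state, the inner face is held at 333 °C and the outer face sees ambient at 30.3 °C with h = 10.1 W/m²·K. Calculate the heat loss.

Resistance network (inner→outer):
  R_nickel alloy = L/(kA) = 0.00154/(11.5·4.45) = 3.009×10^-5 K/W
  R_calcium silicate = L/(kA) = 0.0597/(0.0607·4.45) = 0.2210 K/W
  R_conv,out = 1/(hA) = 1/(10.1·4.45) = 0.02225 K/W
ΣR = 3.009×10^-5 + 0.2210 + 0.02225 = 0.2433 K/W
Q = ΔT/ΣR = (333 °C − 30.3 °C)/0.2433 = 1240 W

Q = 1240 W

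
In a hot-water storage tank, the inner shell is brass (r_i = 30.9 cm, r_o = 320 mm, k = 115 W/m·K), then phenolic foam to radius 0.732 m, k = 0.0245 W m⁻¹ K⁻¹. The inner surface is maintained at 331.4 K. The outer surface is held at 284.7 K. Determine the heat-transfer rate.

Q = 8.17 W

Series thermal resistances, inner to outer:
  R_brass = (1/0.309 − 1/0.320)/(4πk) = 0.1112/(4π·115) = 7.698×10^-5 K/W
  R_phenolic foam = (1/0.320 − 1/0.732)/(4πk) = 1.759/(4π·0.0245) = 5.713 K/W
ΣR = 7.698×10^-5 + 5.713 = 5.713 K/W
Q = ΔT/ΣR = (331.4 K − 284.7 K)/5.713 = 8.17 W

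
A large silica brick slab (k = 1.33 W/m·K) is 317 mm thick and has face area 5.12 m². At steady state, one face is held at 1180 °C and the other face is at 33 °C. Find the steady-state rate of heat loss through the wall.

Q = kA·ΔT/L = 1.33 × 5.12 × |1180 °C − 33 °C| / 0.317 = 24600 W

Q = 24.6 kW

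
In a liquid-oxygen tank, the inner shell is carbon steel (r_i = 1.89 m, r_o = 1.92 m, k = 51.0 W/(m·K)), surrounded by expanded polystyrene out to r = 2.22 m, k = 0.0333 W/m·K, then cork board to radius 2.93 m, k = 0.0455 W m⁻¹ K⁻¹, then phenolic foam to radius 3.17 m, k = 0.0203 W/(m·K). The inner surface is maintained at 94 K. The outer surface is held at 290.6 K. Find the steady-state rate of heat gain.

Resistance network (inner→outer):
  R_carbon steel = (1/1.89 − 1/1.92)/(4πk) = 0.008267/(4π·51.0) = 1.290×10^-5 K/W
  R_expanded polystyrene = (1/1.92 − 1/2.22)/(4πk) = 0.07038/(4π·0.0333) = 0.1682 K/W
  R_cork board = (1/2.22 − 1/2.93)/(4πk) = 0.1092/(4π·0.0455) = 0.1909 K/W
  R_phenolic foam = (1/2.93 − 1/3.17)/(4πk) = 0.02584/(4π·0.0203) = 0.1013 K/W
ΣR = 1.290×10^-5 + 0.1682 + 0.1909 + 0.1013 = 0.4604 K/W
Q = ΔT/ΣR = (94 K − 290.6 K)/0.4604 = -427 W
(Negative Q ⇒ heat flows inward; heat gain = 427 W.)

Q = 427 W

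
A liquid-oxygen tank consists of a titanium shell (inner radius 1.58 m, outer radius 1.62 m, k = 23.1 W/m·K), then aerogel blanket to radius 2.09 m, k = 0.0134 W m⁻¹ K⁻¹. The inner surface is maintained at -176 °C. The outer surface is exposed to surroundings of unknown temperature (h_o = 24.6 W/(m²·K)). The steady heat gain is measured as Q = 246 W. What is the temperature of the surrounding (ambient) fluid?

T_out = 27.0 °C

Sum the resistances:
  R_titanium = (1/1.58 − 1/1.62)/(4πk) = 0.01563/(4π·23.1) = 5.384×10^-5 K/W
  R_aerogel blanket = (1/1.62 − 1/2.09)/(4πk) = 0.1388/(4π·0.0134) = 0.8244 K/W
  R_conv,out = 1/(4πr²h) = 1/(4π·2.09²·24.6) = 7.406×10^-4 K/W
ΣR = 0.8252 K/W
ΔT = Q·ΣR = 246 × 0.8252 = 203.0 K
Heat flows inward, so T_out = T_in + ΔT = -176 + 203.0 = 27.0 °C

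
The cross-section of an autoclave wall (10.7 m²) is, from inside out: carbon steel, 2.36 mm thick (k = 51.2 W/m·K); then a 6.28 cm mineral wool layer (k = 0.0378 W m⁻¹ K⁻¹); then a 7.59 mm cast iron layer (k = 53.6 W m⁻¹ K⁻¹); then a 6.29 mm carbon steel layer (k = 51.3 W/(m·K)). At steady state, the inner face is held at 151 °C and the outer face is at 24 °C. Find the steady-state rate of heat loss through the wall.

Resistance network (inner→outer):
  R_carbon steel = L/(kA) = 0.00236/(51.2·10.7) = 4.308×10^-6 K/W
  R_mineral wool = L/(kA) = 0.0628/(0.0378·10.7) = 0.1553 K/W
  R_cast iron = L/(kA) = 0.00759/(53.6·10.7) = 1.323×10^-5 K/W
  R_carbon steel = L/(kA) = 0.00629/(51.3·10.7) = 1.146×10^-5 K/W
ΣR = 4.308×10^-6 + 0.1553 + 1.323×10^-5 + 1.146×10^-5 = 0.1553 K/W
Q = ΔT/ΣR = (151 °C − 24 °C)/0.1553 = 818 W

Q = 818 W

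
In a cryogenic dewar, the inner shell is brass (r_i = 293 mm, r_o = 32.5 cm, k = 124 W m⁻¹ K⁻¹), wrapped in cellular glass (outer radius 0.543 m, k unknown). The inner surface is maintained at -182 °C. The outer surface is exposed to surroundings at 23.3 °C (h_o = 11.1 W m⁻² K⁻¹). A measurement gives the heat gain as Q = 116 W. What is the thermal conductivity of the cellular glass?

k = 0.0563 W/m·K

ΣR = ΔT/Q = |-182 − 23.3|/116 = 1.770 K/W
Known resistances:
  R_brass = (1/0.293 − 1/0.325)/(4πk) = 0.3360/(4π·124) = 2.157×10^-4 K/W
  R_conv,out = 1/(4πr²h) = 1/(4π·0.543²·11.1) = 0.02431 K/W
R_cellular glass = ΣR − ΣR_known = 1.770 − 0.02453 = 1.745 K/W
(1/r₁−1/r₂)/(4πk) = 1.745 ⇒ k = 1.235/(4π·1.745) = 0.0563 W/m·K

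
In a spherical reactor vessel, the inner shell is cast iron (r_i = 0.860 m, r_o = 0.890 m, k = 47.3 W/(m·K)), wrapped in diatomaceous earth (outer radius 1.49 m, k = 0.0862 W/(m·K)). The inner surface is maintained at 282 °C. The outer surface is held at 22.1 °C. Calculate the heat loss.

Resistance network (inner→outer):
  R_cast iron = (1/0.860 − 1/0.890)/(4πk) = 0.03920/(4π·47.3) = 6.594×10^-5 K/W
  R_diatomaceous earth = (1/0.890 − 1/1.49)/(4πk) = 0.4525/(4π·0.0862) = 0.4177 K/W
ΣR = 6.594×10^-5 + 0.4177 = 0.4178 K/W
Q = ΔT/ΣR = (282 °C − 22.1 °C)/0.4178 = 622 W

Q = 622 W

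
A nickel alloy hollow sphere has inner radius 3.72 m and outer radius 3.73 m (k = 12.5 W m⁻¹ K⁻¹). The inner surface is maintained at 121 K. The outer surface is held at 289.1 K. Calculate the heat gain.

Q = 4πk·ΔT/(1/r₁ − 1/r₂) = 4π × 12.5 × 168.1 / (1/3.72 − 1/3.73) = 3.66×10^7 W

Q = 3.66×10^7 W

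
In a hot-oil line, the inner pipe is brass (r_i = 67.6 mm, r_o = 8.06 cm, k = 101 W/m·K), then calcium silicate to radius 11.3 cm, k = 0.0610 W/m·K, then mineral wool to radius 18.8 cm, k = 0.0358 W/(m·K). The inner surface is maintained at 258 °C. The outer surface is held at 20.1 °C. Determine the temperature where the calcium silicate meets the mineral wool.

T = 191 °C

Treat each layer as a resistance in series:
  R'_brass = ln(0.0806/0.0676)/(2πk) = 0.1759/(2π·101) = 2.772×10^-4 m·K/W
  R'_calcium silicate = ln(0.113/0.0806)/(2πk) = 0.3379/(2π·0.0610) = 0.8816 m·K/W
  R'_mineral wool = ln(0.188/0.113)/(2πk) = 0.5091/(2π·0.0358) = 2.263 m·K/W
ΣR = 2.772×10^-4 + 0.8816 + 2.263 = 3.145 m·K/W
Q' = ΔT/ΣR = (258 °C − 20.1 °C)/3.145 = 75.64 W/m
From the inner boundary to the calcium silicate/mineral wool interface, ΣR_partial = 0.8819 m·K/W.
T_interface = T_in − Q'·ΣR_partial = 258 °C − (75.64)(0.8819) = 191 °C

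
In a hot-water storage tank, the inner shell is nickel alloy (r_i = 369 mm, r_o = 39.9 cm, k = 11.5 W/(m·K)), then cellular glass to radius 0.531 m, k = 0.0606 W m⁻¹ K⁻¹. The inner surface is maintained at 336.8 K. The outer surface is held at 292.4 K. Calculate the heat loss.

Q = 54.2 W

Series thermal resistances, inner to outer:
  R_nickel alloy = (1/0.369 − 1/0.399)/(4πk) = 0.2038/(4π·11.5) = 0.001410 K/W
  R_cellular glass = (1/0.399 − 1/0.531)/(4πk) = 0.6230/(4π·0.0606) = 0.8181 K/W
ΣR = 0.001410 + 0.8181 = 0.8195 K/W
Q = ΔT/ΣR = (336.8 K − 292.4 K)/0.8195 = 54.2 W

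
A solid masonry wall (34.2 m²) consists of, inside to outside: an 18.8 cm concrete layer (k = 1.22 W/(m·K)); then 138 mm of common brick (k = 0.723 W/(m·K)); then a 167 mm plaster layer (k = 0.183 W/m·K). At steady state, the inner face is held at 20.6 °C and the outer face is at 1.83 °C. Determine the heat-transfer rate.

Treat each layer as a resistance in series:
  R_concrete = L/(kA) = 0.188/(1.22·34.2) = 0.004506 K/W
  R_common brick = L/(kA) = 0.138/(0.723·34.2) = 0.005581 K/W
  R_plaster = L/(kA) = 0.167/(0.183·34.2) = 0.02668 K/W
ΣR = 0.004506 + 0.005581 + 0.02668 = 0.03677 K/W
Q = ΔT/ΣR = (20.6 °C − 1.83 °C)/0.03677 = 510 W

Q = 510 W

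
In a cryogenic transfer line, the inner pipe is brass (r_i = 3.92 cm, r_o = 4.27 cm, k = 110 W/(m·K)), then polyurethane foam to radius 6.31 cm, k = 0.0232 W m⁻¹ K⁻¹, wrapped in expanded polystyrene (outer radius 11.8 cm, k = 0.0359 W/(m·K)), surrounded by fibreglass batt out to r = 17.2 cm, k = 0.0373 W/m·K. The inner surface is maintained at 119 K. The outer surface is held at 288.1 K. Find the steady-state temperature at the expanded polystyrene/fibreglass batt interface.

Series thermal resistances, inner to outer:
  R'_brass = ln(0.0427/0.0392)/(2πk) = 0.08552/(2π·110) = 1.237×10^-4 m·K/W
  R'_polyurethane foam = ln(0.0631/0.0427)/(2πk) = 0.3905/(2π·0.0232) = 2.679 m·K/W
  R'_expanded polystyrene = ln(0.118/0.0631)/(2πk) = 0.6260/(2π·0.0359) = 2.775 m·K/W
  R'_fibreglass batt = ln(0.172/0.118)/(2πk) = 0.3768/(2π·0.0373) = 1.608 m·K/W
ΣR = 1.237×10^-4 + 2.679 + 2.775 + 1.608 = 7.062 m·K/W
Q' = ΔT/ΣR = (119 K − 288.1 K)/7.062 = -23.95 W/m
From the inner boundary to the expanded polystyrene/fibreglass batt interface, ΣR_partial = 5.454 m·K/W.
T_interface = T_in − Q'·ΣR_partial = 119 K − (-23.95)(5.454) = 249.6 K

T = 249.6 K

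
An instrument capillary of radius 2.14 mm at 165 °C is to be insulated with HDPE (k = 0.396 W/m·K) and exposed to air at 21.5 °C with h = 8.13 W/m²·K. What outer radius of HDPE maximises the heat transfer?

For a cylinder, r_cr = k_ins/h = 0.396/8.13 = 0.0487 m = 4.87 cm

r_cr = 4.87 cm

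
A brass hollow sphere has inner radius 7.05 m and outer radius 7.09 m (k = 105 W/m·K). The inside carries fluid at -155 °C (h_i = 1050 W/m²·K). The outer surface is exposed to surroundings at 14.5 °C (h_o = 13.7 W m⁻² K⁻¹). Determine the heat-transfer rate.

Series thermal resistances, inner to outer:
  R_conv,in = 1/(4πr²h) = 1/(4π·7.05²·1050) = 1.525×10^-6 K/W
  R_brass = (1/7.05 − 1/7.09)/(4πk) = 8.002×10^-4/(4π·105) = 6.065×10^-7 K/W
  R_conv,out = 1/(4πr²h) = 1/(4π·7.09²·13.7) = 1.156×10^-4 K/W
ΣR = 1.525×10^-6 + 6.065×10^-7 + 1.156×10^-4 = 1.177×10^-4 K/W
Q = ΔT/ΣR = (-155 °C − 14.5 °C)/1.177×10^-4 = -1.44×10^6 W
(Negative Q ⇒ heat flows inward; heat gain = 1.44×10^6 W.)

Q = 1440 kW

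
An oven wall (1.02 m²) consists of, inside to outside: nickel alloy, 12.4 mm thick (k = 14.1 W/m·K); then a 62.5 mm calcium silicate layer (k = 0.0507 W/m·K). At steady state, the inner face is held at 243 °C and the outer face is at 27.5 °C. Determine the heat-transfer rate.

Treat each layer as a resistance in series:
  R_nickel alloy = L/(kA) = 0.0124/(14.1·1.02) = 8.622×10^-4 K/W
  R_calcium silicate = L/(kA) = 0.0625/(0.0507·1.02) = 1.209 K/W
ΣR = 8.622×10^-4 + 1.209 = 1.210 K/W
Q = ΔT/ΣR = (243 °C − 27.5 °C)/1.210 = 178 W

Q = 178 W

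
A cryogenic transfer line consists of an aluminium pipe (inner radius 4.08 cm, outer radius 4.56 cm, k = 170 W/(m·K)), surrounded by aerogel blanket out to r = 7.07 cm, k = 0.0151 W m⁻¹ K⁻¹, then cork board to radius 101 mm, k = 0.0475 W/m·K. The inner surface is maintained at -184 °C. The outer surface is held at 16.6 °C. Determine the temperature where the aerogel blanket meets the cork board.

T = -24.6 °C

Series thermal resistances, inner to outer:
  R'_aluminium = ln(0.0456/0.0408)/(2πk) = 0.1112/(2π·170) = 1.041×10^-4 m·K/W
  R'_aerogel blanket = ln(0.0707/0.0456)/(2πk) = 0.4385/(2π·0.0151) = 4.622 m·K/W
  R'_cork board = ln(0.101/0.0707)/(2πk) = 0.3567/(2π·0.0475) = 1.195 m·K/W
ΣR = 1.041×10^-4 + 4.622 + 1.195 = 5.817 m·K/W
Q' = ΔT/ΣR = (-184 °C − 16.6 °C)/5.817 = -34.49 W/m
From the inner boundary to the aerogel blanket/cork board interface, ΣR_partial = 4.622 m·K/W.
T_interface = T_in − Q'·ΣR_partial = -184 °C − (-34.49)(4.622) = -24.6 °C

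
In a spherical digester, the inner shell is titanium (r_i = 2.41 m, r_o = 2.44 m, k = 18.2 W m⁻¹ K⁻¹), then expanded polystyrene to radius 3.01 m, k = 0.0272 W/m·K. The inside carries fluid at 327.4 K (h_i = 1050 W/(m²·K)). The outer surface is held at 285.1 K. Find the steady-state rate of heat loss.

Q = 186 W

Series thermal resistances, inner to outer:
  R_conv,in = 1/(4πr²h) = 1/(4π·2.41²·1050) = 1.305×10^-5 K/W
  R_titanium = (1/2.41 − 1/2.44)/(4πk) = 0.005102/(4π·18.2) = 2.231×10^-5 K/W
  R_expanded polystyrene = (1/2.44 − 1/3.01)/(4πk) = 0.07761/(4π·0.0272) = 0.2271 K/W
ΣR = 1.305×10^-5 + 2.231×10^-5 + 0.2271 = 0.2271 K/W
Q = ΔT/ΣR = (327.4 K − 285.1 K)/0.2271 = 186 W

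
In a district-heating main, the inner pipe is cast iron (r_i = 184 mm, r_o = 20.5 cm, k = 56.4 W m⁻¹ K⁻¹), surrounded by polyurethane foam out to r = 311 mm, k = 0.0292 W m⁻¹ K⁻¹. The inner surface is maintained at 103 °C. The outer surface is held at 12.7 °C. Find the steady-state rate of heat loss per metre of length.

Q' = 39.7 W/m

Treat each layer as a resistance in series:
  R'_cast iron = ln(0.205/0.184)/(2πk) = 0.1081/(2π·56.4) = 3.050×10^-4 m·K/W
  R'_polyurethane foam = ln(0.311/0.205)/(2πk) = 0.4168/(2π·0.0292) = 2.272 m·K/W
ΣR = 3.050×10^-4 + 2.272 = 2.272 m·K/W
Q' = ΔT/ΣR = (103 °C − 12.7 °C)/2.272 = 39.7 W/m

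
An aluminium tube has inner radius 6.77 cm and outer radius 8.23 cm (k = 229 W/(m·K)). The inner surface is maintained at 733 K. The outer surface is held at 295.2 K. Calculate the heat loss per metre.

Q' = 3230 kW/m

Q' = 2πk·ΔT/ln(r₂/r₁) = 2π × 229 × 437.8 / ln(0.0823/0.0677) = 3.23×10^6 W/m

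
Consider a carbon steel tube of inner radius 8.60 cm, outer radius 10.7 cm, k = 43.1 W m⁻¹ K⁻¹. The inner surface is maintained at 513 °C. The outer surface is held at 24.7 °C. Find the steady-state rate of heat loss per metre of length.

Q' = 2πk·ΔT/ln(r₂/r₁) = 2π × 43.1 × 488.3 / ln(0.107/0.0860) = 6.05×10^5 W/m

Q' = 6.05×10^5 W/m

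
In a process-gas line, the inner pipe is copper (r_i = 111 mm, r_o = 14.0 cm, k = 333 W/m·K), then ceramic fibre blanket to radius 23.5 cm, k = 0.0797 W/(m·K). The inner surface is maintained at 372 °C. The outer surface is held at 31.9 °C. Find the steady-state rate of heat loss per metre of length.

Q' = 329 W/m

Resistance network (inner→outer):
  R'_copper = ln(0.140/0.111)/(2πk) = 0.2321/(2π·333) = 1.109×10^-4 m·K/W
  R'_ceramic fibre blanket = ln(0.235/0.140)/(2πk) = 0.5179/(2π·0.0797) = 1.034 m·K/W
ΣR = 1.109×10^-4 + 1.034 = 1.034 m·K/W
Q' = ΔT/ΣR = (372 °C − 31.9 °C)/1.034 = 329 W/m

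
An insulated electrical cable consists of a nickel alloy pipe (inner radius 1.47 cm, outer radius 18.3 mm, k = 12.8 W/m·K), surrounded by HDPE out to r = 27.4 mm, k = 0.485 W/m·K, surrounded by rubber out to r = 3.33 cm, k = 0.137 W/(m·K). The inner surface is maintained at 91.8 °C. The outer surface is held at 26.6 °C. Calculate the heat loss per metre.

Treat each layer as a resistance in series:
  R'_nickel alloy = ln(0.0183/0.0147)/(2πk) = 0.2191/(2π·12.8) = 0.002724 m·K/W
  R'_HDPE = ln(0.0274/0.0183)/(2πk) = 0.4036/(2π·0.485) = 0.1325 m·K/W
  R'_rubber = ln(0.0333/0.0274)/(2πk) = 0.1950/(2π·0.137) = 0.2266 m·K/W
ΣR = 0.002724 + 0.1325 + 0.2266 = 0.3618 m·K/W
Q' = ΔT/ΣR = (91.8 °C − 26.6 °C)/0.3618 = 180 W/m

Q' = 180 W/m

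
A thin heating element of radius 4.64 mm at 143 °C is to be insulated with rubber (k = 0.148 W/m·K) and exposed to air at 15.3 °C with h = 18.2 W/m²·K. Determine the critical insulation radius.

r_cr = 0.813 cm

For a cylinder, r_cr = k_ins/h = 0.148/18.2 = 0.00813 m = 0.813 cm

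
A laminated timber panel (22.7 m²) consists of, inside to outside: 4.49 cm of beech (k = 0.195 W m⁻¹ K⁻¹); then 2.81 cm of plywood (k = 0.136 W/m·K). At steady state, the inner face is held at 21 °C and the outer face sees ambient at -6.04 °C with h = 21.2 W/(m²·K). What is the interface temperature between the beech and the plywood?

Series thermal resistances, inner to outer:
  R_beech = L/(kA) = 0.0449/(0.195·22.7) = 0.01014 K/W
  R_plywood = L/(kA) = 0.0281/(0.136·22.7) = 0.009102 K/W
  R_conv,out = 1/(hA) = 1/(21.2·22.7) = 0.002078 K/W
ΣR = 0.01014 + 0.009102 + 0.002078 = 0.02132 K/W
Q = ΔT/ΣR = (21 °C − -6.04 °C)/0.02132 = 1268 W
From the inner boundary to the beech/plywood interface, ΣR_partial = 0.01014 K/W.
T_interface = T_in − Q·ΣR_partial = 21 °C − (1268)(0.01014) = 8.14 °C

T = 8.14 °C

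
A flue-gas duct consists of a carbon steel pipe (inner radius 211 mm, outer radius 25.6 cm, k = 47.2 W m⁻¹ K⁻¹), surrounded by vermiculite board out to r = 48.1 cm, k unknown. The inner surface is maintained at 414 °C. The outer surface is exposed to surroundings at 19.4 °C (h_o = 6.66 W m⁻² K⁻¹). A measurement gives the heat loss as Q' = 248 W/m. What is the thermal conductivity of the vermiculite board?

ΣR = ΔT/Q' = |414 − 19.4|/248 = 1.591 m·K/W
Known resistances:
  R'_carbon steel = ln(0.256/0.211)/(2πk) = 0.1933/(2π·47.2) = 6.519×10^-4 m·K/W
  R'_conv,out = 1/(2πr h) = 1/(2π·0.481·6.66) = 0.04968 m·K/W
R_vermiculite board = ΣR − ΣR_known = 1.591 − 0.05033 = 1.541 m·K/W
ln(r₂/r₁)/(2πk) = 1.541 ⇒ k = 0.6307/(2π·1.541) = 0.0651 W/m·K

k = 0.0651 W/m·K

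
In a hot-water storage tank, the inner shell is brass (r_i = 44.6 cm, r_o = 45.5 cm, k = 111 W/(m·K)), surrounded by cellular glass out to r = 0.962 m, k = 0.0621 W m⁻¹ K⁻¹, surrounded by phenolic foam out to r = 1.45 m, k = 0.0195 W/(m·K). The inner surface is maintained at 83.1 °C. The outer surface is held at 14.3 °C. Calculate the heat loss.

Series thermal resistances, inner to outer:
  R_brass = (1/0.446 − 1/0.455)/(4πk) = 0.04435/(4π·111) = 3.180×10^-5 K/W
  R_cellular glass = (1/0.455 − 1/0.962)/(4πk) = 1.158/(4π·0.0621) = 1.484 K/W
  R_phenolic foam = (1/0.962 − 1/1.45)/(4πk) = 0.3498/(4π·0.0195) = 1.428 K/W
ΣR = 3.180×10^-5 + 1.484 + 1.428 = 2.912 K/W
Q = ΔT/ΣR = (83.1 °C − 14.3 °C)/2.912 = 23.6 W

Q = 23.6 W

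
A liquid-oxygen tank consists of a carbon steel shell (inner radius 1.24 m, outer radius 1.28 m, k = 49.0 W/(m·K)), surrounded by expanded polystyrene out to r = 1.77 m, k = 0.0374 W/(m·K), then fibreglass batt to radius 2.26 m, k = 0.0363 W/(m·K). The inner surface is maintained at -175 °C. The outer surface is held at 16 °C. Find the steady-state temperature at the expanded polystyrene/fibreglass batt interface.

Series thermal resistances, inner to outer:
  R_carbon steel = (1/1.24 − 1/1.28)/(4πk) = 0.02520/(4π·49.0) = 4.093×10^-5 K/W
  R_expanded polystyrene = (1/1.28 − 1/1.77)/(4πk) = 0.2163/(4π·0.0374) = 0.4602 K/W
  R_fibreglass batt = (1/1.77 − 1/2.26)/(4πk) = 0.1225/(4π·0.0363) = 0.2685 K/W
ΣR = 4.093×10^-5 + 0.4602 + 0.2685 = 0.7287 K/W
Q = ΔT/ΣR = (-175 °C − 16 °C)/0.7287 = -262.1 W
From the inner boundary to the expanded polystyrene/fibreglass batt interface, ΣR_partial = 0.4602 K/W.
T_interface = T_in − Q·ΣR_partial = -175 °C − (-262.1)(0.4602) = -54.4 °C

T = -54.4 °C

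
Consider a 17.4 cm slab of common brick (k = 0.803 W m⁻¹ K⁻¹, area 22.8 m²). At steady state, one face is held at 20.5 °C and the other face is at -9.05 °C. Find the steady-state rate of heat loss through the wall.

Q = 3110 W

Q = kA·ΔT/L = 0.803 × 22.8 × |20.5 °C − -9.05 °C| / 0.174 = 3110 W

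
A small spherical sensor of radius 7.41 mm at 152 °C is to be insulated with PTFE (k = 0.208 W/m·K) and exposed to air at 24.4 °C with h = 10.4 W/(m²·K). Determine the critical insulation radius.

r_cr = 4.00 cm

For a sphere, r_cr = 2k_ins/h = 2·0.208/10.4 = 0.0400 m = 4.00 cm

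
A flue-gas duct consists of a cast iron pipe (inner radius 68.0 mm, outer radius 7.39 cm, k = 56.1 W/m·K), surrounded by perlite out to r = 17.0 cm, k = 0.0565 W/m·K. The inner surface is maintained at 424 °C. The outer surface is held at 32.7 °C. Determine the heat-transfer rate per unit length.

Q' = 167 W/m

Treat each layer as a resistance in series:
  R'_cast iron = ln(0.0739/0.0680)/(2πk) = 0.08321/(2π·56.1) = 2.361×10^-4 m·K/W
  R'_perlite = ln(0.170/0.0739)/(2πk) = 0.8331/(2π·0.0565) = 2.347 m·K/W
ΣR = 2.361×10^-4 + 2.347 = 2.347 m·K/W
Q' = ΔT/ΣR = (424 °C − 32.7 °C)/2.347 = 167 W/m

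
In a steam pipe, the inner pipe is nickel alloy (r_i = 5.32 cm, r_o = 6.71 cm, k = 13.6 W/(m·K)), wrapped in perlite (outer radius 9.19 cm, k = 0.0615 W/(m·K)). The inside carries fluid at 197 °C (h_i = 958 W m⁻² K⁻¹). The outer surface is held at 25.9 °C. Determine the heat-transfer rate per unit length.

Q' = 209 W/m

Resistance network (inner→outer):
  R'_conv,in = 1/(2πr h) = 1/(2π·0.0532·958) = 0.003123 m·K/W
  R'_nickel alloy = ln(0.0671/0.0532)/(2πk) = 0.2321/(2π·13.6) = 0.002716 m·K/W
  R'_perlite = ln(0.0919/0.0671)/(2πk) = 0.3145/(2π·0.0615) = 0.8139 m·K/W
ΣR = 0.003123 + 0.002716 + 0.8139 = 0.8197 m·K/W
Q' = ΔT/ΣR = (197 °C − 25.9 °C)/0.8197 = 209 W/m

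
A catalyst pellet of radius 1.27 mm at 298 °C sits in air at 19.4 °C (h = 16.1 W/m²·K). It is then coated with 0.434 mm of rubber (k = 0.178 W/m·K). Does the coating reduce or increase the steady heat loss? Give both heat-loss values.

Critical radius for a sphere: r_cr = 2k/h = 0.0221 m = 2.21 cm.
Outer radius after coating: r₂ = 0.00127 + 4.34×10^-4 = 0.001704 m.
Since r₁ < r_cr and r₂ ≤ r_cr, the coating moves toward the maximum at r_cr — heat loss rises.
Bare: R = 1/(4πr₁²h) = 3064 K/W; Q = 278.6/3064 = 0.0909 W.
Coated: R = R_cond + R_conv = 1792 K/W; Q = 278.6/1792 = 0.155 W.

increases: 0.0909 → 0.155 W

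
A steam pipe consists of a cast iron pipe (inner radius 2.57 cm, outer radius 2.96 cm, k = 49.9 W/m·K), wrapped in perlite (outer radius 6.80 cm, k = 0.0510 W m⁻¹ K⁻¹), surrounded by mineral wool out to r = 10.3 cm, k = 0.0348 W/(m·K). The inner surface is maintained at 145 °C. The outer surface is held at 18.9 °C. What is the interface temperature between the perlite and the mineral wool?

T = 72.2 °C

Treat each layer as a resistance in series:
  R'_cast iron = ln(0.0296/0.0257)/(2πk) = 0.1413/(2π·49.9) = 4.506×10^-4 m·K/W
  R'_perlite = ln(0.0680/0.0296)/(2πk) = 0.8317/(2π·0.0510) = 2.596 m·K/W
  R'_mineral wool = ln(0.103/0.0680)/(2πk) = 0.4152/(2π·0.0348) = 1.899 m·K/W
ΣR = 4.506×10^-4 + 2.596 + 1.899 = 4.495 m·K/W
Q' = ΔT/ΣR = (145 °C − 18.9 °C)/4.495 = 28.05 W/m
From the inner boundary to the perlite/mineral wool interface, ΣR_partial = 2.596 m·K/W.
T_interface = T_in − Q'·ΣR_partial = 145 °C − (28.05)(2.596) = 72.2 °C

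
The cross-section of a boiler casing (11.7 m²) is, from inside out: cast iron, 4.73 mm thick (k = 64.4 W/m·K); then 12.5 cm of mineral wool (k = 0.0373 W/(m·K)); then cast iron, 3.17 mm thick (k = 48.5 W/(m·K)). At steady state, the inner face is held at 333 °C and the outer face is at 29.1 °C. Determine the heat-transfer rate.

Treat each layer as a resistance in series:
  R_cast iron = L/(kA) = 0.00473/(64.4·11.7) = 6.278×10^-6 K/W
  R_mineral wool = L/(kA) = 0.125/(0.0373·11.7) = 0.2864 K/W
  R_cast iron = L/(kA) = 0.00317/(48.5·11.7) = 5.586×10^-6 K/W
ΣR = 6.278×10^-6 + 0.2864 + 5.586×10^-6 = 0.2864 K/W
Q = ΔT/ΣR = (333 °C − 29.1 °C)/0.2864 = 1060 W

Q = 1060 W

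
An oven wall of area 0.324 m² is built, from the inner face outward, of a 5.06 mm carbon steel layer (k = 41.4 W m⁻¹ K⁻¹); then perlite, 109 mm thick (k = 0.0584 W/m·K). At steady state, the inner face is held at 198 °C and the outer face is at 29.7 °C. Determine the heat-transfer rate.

Q = 29.2 W

Treat each layer as a resistance in series:
  R_carbon steel = L/(kA) = 0.00506/(41.4·0.324) = 3.772×10^-4 K/W
  R_perlite = L/(kA) = 0.109/(0.0584·0.324) = 5.761 K/W
ΣR = 3.772×10^-4 + 5.761 = 5.761 K/W
Q = ΔT/ΣR = (198 °C − 29.7 °C)/5.761 = 29.2 W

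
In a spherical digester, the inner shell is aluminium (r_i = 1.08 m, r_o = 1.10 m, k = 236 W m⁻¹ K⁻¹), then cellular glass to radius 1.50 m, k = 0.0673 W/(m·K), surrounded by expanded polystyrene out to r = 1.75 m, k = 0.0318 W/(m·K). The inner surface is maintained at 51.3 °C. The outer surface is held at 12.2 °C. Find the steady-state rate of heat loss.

Series thermal resistances, inner to outer:
  R_aluminium = (1/1.08 − 1/1.10)/(4πk) = 0.01684/(4π·236) = 5.677×10^-6 K/W
  R_cellular glass = (1/1.10 − 1/1.50)/(4πk) = 0.2424/(4π·0.0673) = 0.2866 K/W
  R_expanded polystyrene = (1/1.50 − 1/1.75)/(4πk) = 0.09524/(4π·0.0318) = 0.2383 K/W
ΣR = 5.677×10^-6 + 0.2866 + 0.2383 = 0.5249 K/W
Q = ΔT/ΣR = (51.3 °C − 12.2 °C)/0.5249 = 74.5 W

Q = 74.5 W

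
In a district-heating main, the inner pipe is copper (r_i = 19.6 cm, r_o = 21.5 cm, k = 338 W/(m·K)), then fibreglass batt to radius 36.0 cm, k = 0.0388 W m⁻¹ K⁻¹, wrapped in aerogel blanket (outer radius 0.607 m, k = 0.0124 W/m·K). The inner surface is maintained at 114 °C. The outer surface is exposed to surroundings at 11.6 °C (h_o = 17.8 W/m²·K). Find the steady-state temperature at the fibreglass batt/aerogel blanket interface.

T = 89.5 °C

Resistance network (inner→outer):
  R'_copper = ln(0.215/0.196)/(2πk) = 0.09252/(2π·338) = 4.357×10^-5 m·K/W
  R'_fibreglass batt = ln(0.360/0.215)/(2πk) = 0.5155/(2π·0.0388) = 2.114 m·K/W
  R'_aerogel blanket = ln(0.607/0.360)/(2πk) = 0.5224/(2π·0.0124) = 6.705 m·K/W
  R'_conv,out = 1/(2πr h) = 1/(2π·0.607·17.8) = 0.01473 m·K/W
ΣR = 4.357×10^-5 + 2.114 + 6.705 + 0.01473 = 8.834 m·K/W
Q' = ΔT/ΣR = (114 °C − 11.6 °C)/8.834 = 11.59 W/m
From the inner boundary to the fibreglass batt/aerogel blanket interface, ΣR_partial = 2.114 m·K/W.
T_interface = T_in − Q'·ΣR_partial = 114 °C − (11.59)(2.114) = 89.5 °C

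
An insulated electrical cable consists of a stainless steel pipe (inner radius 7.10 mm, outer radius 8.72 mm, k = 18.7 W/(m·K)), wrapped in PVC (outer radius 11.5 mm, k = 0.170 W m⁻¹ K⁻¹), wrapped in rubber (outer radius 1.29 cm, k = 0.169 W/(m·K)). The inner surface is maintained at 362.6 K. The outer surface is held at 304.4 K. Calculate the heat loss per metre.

Q' = 158 W/m

Series thermal resistances, inner to outer:
  R'_stainless steel = ln(0.00872/0.00710)/(2πk) = 0.2055/(2π·18.7) = 0.001749 m·K/W
  R'_PVC = ln(0.0115/0.00872)/(2πk) = 0.2767/(2π·0.170) = 0.2591 m·K/W
  R'_rubber = ln(0.0129/0.0115)/(2πk) = 0.1149/(2π·0.169) = 0.1082 m·K/W
ΣR = 0.001749 + 0.2591 + 0.1082 = 0.3690 m·K/W
Q' = ΔT/ΣR = (362.6 K − 304.4 K)/0.3690 = 158 W/m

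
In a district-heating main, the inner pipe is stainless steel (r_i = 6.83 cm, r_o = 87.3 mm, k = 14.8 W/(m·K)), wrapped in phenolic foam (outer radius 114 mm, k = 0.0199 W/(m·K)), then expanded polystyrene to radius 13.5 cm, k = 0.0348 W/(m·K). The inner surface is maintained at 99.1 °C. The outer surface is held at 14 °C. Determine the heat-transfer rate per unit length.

Resistance network (inner→outer):
  R'_stainless steel = ln(0.0873/0.0683)/(2πk) = 0.2454/(2π·14.8) = 0.002639 m·K/W
  R'_phenolic foam = ln(0.114/0.0873)/(2πk) = 0.2668/(2π·0.0199) = 2.134 m·K/W
  R'_expanded polystyrene = ln(0.135/0.114)/(2πk) = 0.1691/(2π·0.0348) = 0.7733 m·K/W
ΣR = 0.002639 + 2.134 + 0.7733 = 2.910 m·K/W
Q' = ΔT/ΣR = (99.1 °C − 14 °C)/2.910 = 29.2 W/m

Q' = 29.2 W/m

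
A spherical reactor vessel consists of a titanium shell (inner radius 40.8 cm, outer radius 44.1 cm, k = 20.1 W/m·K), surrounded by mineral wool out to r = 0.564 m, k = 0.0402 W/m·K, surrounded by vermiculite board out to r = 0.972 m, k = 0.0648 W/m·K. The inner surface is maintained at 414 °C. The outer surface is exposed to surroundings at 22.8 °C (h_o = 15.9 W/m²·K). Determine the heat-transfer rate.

Treat each layer as a resistance in series:
  R_titanium = (1/0.408 − 1/0.441)/(4πk) = 0.1834/(4π·20.1) = 7.261×10^-4 K/W
  R_mineral wool = (1/0.441 − 1/0.564)/(4πk) = 0.4945/(4π·0.0402) = 0.9789 K/W
  R_vermiculite board = (1/0.564 − 1/0.972)/(4πk) = 0.7442/(4π·0.0648) = 0.9140 K/W
  R_conv,out = 1/(4πr²h) = 1/(4π·0.972²·15.9) = 0.005297 K/W
ΣR = 7.261×10^-4 + 0.9789 + 0.9140 + 0.005297 = 1.899 K/W
Q = ΔT/ΣR = (414 °C − 22.8 °C)/1.899 = 206 W

Q = 206 W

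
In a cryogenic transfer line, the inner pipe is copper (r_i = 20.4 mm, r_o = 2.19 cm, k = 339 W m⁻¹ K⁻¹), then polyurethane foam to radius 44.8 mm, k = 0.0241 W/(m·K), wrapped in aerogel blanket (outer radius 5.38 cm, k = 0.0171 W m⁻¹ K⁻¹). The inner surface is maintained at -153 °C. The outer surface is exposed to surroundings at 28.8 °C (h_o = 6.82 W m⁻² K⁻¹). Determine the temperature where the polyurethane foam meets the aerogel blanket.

T = -27.8 °C

Resistance network (inner→outer):
  R'_copper = ln(0.0219/0.0204)/(2πk) = 0.07095/(2π·339) = 3.331×10^-5 m·K/W
  R'_polyurethane foam = ln(0.0448/0.0219)/(2πk) = 0.7157/(2π·0.0241) = 4.727 m·K/W
  R'_aerogel blanket = ln(0.0538/0.0448)/(2πk) = 0.1831/(2π·0.0171) = 1.704 m·K/W
  R'_conv,out = 1/(2πr h) = 1/(2π·0.0538·6.82) = 0.4338 m·K/W
ΣR = 3.331×10^-5 + 4.727 + 1.704 + 0.4338 = 6.865 m·K/W
Q' = ΔT/ΣR = (-153 °C − 28.8 °C)/6.865 = -26.48 W/m
From the inner boundary to the polyurethane foam/aerogel blanket interface, ΣR_partial = 4.727 m·K/W.
T_interface = T_in − Q'·ΣR_partial = -153 °C − (-26.48)(4.727) = -27.8 °C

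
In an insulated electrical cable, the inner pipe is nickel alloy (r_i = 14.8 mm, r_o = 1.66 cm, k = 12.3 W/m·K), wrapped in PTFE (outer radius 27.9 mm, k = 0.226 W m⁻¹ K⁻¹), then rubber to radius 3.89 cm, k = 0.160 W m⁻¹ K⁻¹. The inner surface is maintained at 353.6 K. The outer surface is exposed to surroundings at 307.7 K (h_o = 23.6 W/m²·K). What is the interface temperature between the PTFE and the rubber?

Treat each layer as a resistance in series:
  R'_nickel alloy = ln(0.0166/0.0148)/(2πk) = 0.1148/(2π·12.3) = 0.001485 m·K/W
  R'_PTFE = ln(0.0279/0.0166)/(2πk) = 0.5192/(2π·0.226) = 0.3657 m·K/W
  R'_rubber = ln(0.0389/0.0279)/(2πk) = 0.3324/(2π·0.160) = 0.3306 m·K/W
  R'_conv,out = 1/(2πr h) = 1/(2π·0.0389·23.6) = 0.1734 m·K/W
ΣR = 0.001485 + 0.3657 + 0.3306 + 0.1734 = 0.8712 m·K/W
Q' = ΔT/ΣR = (353.6 K − 307.7 K)/0.8712 = 52.69 W/m
From the inner boundary to the PTFE/rubber interface, ΣR_partial = 0.3672 m·K/W.
T_interface = T_in − Q'·ΣR_partial = 353.6 K − (52.69)(0.3672) = 334.3 K

T = 334.3 K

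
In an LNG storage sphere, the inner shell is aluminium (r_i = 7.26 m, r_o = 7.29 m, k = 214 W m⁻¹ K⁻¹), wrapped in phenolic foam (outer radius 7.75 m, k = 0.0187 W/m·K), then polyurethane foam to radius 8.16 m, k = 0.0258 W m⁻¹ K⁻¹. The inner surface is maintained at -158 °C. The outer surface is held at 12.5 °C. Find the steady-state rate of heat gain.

Q = 3120 W

Treat each layer as a resistance in series:
  R_aluminium = (1/7.26 − 1/7.29)/(4πk) = 5.668×10^-4/(4π·214) = 2.108×10^-7 K/W
  R_phenolic foam = (1/7.29 − 1/7.75)/(4πk) = 0.008142/(4π·0.0187) = 0.03465 K/W
  R_polyurethane foam = (1/7.75 − 1/8.16)/(4πk) = 0.006483/(4π·0.0258) = 0.02000 K/W
ΣR = 2.108×10^-7 + 0.03465 + 0.02000 = 0.05465 K/W
Q = ΔT/ΣR = (-158 °C − 12.5 °C)/0.05465 = -3120 W
(Negative Q ⇒ heat flows inward; heat gain = 3120 W.)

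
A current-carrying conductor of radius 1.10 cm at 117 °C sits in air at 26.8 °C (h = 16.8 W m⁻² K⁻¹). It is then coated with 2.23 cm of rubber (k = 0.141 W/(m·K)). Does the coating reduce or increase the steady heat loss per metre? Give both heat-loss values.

Critical radius for a cylinder: r_cr = k/h = 0.00839 m = 0.839 cm.
Outer radius after coating: r₂ = 0.0110 + 0.0223 = 0.0333 m.
Since r₁ ≥ r_cr, any added insulation reduces the heat loss.
Bare: R = 1/(2πr₁h) = 0.8612 m·K/W; Q = 90.2/0.8612 = 105 W/m.
Coated: R = R_cond + R_conv = 1.535 m·K/W; Q = 90.2/1.535 = 58.8 W/m.

reduces: 105 → 58.8 W/m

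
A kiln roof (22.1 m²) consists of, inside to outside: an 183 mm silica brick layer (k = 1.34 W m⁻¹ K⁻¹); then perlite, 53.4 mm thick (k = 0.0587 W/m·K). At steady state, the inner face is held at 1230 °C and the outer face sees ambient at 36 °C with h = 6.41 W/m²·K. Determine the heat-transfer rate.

Resistance network (inner→outer):
  R_silica brick = L/(kA) = 0.183/(1.34·22.1) = 0.006180 K/W
  R_perlite = L/(kA) = 0.0534/(0.0587·22.1) = 0.04116 K/W
  R_conv,out = 1/(hA) = 1/(6.41·22.1) = 0.007059 K/W
ΣR = 0.006180 + 0.04116 + 0.007059 = 0.05440 K/W
Q = ΔT/ΣR = (1230 °C − 36 °C)/0.05440 = 21900 W

Q = 21.9 kW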